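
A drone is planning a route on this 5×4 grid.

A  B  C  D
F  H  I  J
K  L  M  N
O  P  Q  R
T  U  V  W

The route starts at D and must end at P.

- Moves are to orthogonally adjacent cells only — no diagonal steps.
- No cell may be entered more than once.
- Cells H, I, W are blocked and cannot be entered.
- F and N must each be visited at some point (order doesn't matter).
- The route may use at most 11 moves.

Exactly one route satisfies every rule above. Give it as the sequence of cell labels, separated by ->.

D -> C -> B -> A -> F -> K -> L -> M -> N -> R -> Q -> P

Any route must reach F and N and still end at P within 11 moves, so the order of the required stops is forced.
Route from D: left 3 to A, down 2 to K, right 3 to N, down 1 to R, left 2 to P — 11 moves in all.
Check: all required cells visited; 11 ≤ 11 moves.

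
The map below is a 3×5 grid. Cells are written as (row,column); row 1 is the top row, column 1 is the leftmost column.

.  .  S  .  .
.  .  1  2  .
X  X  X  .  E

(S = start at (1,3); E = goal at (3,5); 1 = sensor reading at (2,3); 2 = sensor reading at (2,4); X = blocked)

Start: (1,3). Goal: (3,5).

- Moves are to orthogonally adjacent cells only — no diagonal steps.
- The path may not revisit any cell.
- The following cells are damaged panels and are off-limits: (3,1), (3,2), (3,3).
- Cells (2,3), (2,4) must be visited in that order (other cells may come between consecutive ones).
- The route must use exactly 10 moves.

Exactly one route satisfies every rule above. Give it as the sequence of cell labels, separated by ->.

The waypoints must appear in the order (2,3), (2,4), with no cell reused.
Route from (1,3): 2× left (reaching (1,1)), down to (2,1), 3× right (reaching (2,4)), up to (1,4), right to (1,5), 2× down (reaching (3,5)) — 10 moves in all.
Check: order respected (1 at step 5, 2 at step 6); 10 moves as required.

(1,3) -> (1,2) -> (1,1) -> (2,1) -> (2,2) -> (2,3) -> (2,4) -> (1,4) -> (1,5) -> (2,5) -> (3,5)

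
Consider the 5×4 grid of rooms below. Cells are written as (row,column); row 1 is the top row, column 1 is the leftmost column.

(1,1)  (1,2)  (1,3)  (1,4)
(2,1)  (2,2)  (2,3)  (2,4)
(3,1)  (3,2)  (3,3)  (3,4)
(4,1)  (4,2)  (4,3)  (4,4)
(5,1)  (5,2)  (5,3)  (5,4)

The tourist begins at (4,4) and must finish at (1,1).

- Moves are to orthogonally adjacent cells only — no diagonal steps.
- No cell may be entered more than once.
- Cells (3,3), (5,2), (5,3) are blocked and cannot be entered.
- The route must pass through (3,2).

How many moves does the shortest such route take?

6

Any route passes through (3,2) somewhere between (4,4) and (1,1). Summing Manhattan distances along the two legs ((4,4) → (3,2) → (1,1)) gives a lower bound of 3 + 3 = 6 moves.
A route of 6 moves achieves this: (4,4) → (4,3) → (4,2) → (3,2) → (2,2) → (1,2) → (1,1).
Since 6 matches the lower bound, it is optimal.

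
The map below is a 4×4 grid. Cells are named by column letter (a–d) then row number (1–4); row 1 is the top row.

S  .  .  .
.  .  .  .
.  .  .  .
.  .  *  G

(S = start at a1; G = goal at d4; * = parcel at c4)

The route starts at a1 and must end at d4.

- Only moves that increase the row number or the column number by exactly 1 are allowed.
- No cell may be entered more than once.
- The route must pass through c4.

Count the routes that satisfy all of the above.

A right/down-only route from a1 to d4 makes exactly 3 down-moves and 3 right-moves in some order.
With no other constraints that would be C(6,3) = 20 routes.
Split at c4 and multiply the segment counts: a1→c4: 10; c4→d4: 1; product = 10.
That gives 10 routes.

10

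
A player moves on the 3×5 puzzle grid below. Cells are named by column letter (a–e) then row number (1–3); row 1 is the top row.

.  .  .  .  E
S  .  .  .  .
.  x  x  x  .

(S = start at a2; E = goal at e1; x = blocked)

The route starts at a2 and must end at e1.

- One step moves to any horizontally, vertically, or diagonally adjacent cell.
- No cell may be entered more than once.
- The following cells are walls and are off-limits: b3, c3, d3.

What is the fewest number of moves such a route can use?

With diagonal moves allowed, the Chebyshev distance max(|Δrow|,|Δcol|) from a2 to e1 is 4, so at least 4 moves are needed.
A route of 4 moves achieves this: a2 → b1 → c1 → d1 → e1.
Since 4 matches the lower bound, it is optimal.

4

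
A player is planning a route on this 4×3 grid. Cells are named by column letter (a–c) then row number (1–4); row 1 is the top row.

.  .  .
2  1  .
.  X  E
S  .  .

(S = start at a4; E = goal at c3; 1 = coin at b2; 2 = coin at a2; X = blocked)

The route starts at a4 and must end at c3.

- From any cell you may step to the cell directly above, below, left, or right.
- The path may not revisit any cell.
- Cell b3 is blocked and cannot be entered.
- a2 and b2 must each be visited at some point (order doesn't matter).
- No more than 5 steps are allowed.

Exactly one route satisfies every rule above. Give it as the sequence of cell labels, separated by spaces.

a4 a3 a2 b2 c2 c3

The budget equals the shortest possible length, so every move has to be on a shortest route through the required cells.
Route from a4: 2× up (reaching a2), 2× right (reaching c2), down to c3 — 5 moves in all.
Check: all required cells visited; 5 ≤ 5 moves.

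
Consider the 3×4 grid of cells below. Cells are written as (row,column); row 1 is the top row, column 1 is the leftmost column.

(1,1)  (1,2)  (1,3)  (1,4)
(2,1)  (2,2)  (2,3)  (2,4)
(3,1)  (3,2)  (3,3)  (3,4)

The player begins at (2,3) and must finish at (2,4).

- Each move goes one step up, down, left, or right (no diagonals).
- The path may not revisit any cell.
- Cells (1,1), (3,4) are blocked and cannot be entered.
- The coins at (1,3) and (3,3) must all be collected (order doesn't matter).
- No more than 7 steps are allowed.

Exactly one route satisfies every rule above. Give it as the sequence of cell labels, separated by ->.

(2,3) -> (3,3) -> (3,2) -> (2,2) -> (1,2) -> (1,3) -> (1,4) -> (2,4)

Any route must reach (1,3) and (3,3) and still end at (2,4) within 7 moves, so the order of the required stops is forced.
Route from (2,3): down 1 to (3,3), left 1 to (3,2), up 2 to (1,2), right 2 to (1,4), down 1 to (2,4) — 7 moves in all.
Check: all required cells visited; 7 ≤ 7 moves.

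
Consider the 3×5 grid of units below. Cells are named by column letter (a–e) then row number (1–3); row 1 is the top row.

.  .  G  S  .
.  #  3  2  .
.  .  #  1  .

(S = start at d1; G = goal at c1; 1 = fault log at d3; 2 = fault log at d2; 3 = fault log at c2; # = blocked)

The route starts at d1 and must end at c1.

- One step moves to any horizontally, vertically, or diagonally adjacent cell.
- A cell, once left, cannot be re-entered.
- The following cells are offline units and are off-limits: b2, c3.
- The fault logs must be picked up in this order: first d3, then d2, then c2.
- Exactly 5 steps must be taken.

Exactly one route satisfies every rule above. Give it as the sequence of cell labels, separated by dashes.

d1 - e2 - d3 - d2 - c2 - c1

The waypoints must appear in the order d3, d2, c2, with no cell reused.
Route from d1: down-right 1 to e2, down-left 1 to d3, up 1 to d2, left 1 to c2, up 1 to c1 — 5 moves in all.
Check: order respected (1 at step 2, 2 at step 3, 3 at step 4); 5 moves as required.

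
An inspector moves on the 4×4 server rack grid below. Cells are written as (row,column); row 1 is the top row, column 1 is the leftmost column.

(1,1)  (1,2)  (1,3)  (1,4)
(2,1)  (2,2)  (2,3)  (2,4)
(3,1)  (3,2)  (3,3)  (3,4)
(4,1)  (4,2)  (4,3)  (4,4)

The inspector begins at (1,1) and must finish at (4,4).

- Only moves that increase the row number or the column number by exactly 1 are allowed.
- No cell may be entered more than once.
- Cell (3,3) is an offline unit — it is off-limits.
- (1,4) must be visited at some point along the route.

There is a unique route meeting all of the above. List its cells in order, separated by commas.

Moves only go right or down, so the column and row indices never decrease.
Route from (1,1): right 3 to (1,4), down 3 to (4,4) — 6 moves in all.
Check: all required cells visited.

(1,1), (1,2), (1,3), (1,4), (2,4), (3,4), (4,4)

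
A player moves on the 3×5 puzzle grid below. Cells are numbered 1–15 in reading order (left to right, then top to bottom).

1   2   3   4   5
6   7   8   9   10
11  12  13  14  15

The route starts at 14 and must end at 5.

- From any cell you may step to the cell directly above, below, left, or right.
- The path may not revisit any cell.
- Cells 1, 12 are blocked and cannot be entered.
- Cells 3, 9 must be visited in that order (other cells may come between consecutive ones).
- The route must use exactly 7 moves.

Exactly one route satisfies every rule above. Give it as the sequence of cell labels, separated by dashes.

The waypoints must appear in the order 3, 9, with no cell reused.
Route from 14: left to 13, 2× up (reaching 3), right to 4, down to 9, right to 10, up to 5 — 7 moves in all.
Check: order respected (3 at step 3, 9 at step 5); 7 moves as required.

14 - 13 - 8 - 3 - 4 - 9 - 10 - 5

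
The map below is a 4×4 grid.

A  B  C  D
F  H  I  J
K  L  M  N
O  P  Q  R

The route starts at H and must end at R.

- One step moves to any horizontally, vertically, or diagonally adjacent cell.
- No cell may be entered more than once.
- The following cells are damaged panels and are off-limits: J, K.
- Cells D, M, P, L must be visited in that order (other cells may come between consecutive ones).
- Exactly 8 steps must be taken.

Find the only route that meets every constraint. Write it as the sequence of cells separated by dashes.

H - C - D - I - M - P - L - Q - R

The waypoints must appear in the order D, M, P, L, with no cell reused.
Route from H: up-right to C, right to D, down-left to I, down to M, down-left to P, up to L, down-right to Q, right to R — 8 moves in all.
Check: order respected (D at step 2, M at step 4, P at step 5, L at step 6); 8 moves as required.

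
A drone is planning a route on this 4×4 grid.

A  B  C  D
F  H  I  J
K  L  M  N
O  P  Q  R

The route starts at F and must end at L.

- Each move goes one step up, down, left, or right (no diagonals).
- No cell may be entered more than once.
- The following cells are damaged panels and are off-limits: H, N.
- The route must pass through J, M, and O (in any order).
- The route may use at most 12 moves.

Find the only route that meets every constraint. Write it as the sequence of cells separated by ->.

Any route must reach J, M, and O and still end at L within 12 moves, so the order of the required stops is forced.
Route from F: up 1 to A, right 3 to D, down 1 to J, left 1 to I, down 2 to Q, left 2 to O, up 1 to K, right 1 to L — 12 moves in all.
Check: all required cells visited; 12 ≤ 12 moves.

F -> A -> B -> C -> D -> J -> I -> M -> Q -> P -> O -> K -> L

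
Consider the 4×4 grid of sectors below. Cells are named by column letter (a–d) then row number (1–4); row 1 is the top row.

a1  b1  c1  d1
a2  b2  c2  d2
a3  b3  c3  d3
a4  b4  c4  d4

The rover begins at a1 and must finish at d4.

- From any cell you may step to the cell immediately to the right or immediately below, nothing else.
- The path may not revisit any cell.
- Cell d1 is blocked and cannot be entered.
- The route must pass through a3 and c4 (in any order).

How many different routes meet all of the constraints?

A right/down-only route from a1 to d4 makes exactly 3 down-moves and 3 right-moves in some order.
With no other constraints that would be C(6,3) = 20 routes.
A monotone route can only reach the required cells in the order a3, c4, so split there and multiply the segment counts (each segment already excludes blocked cells): a1→a3: 1; a3→c4: 3; c4→d4: 1; product = 3.
That gives 3 routes.

3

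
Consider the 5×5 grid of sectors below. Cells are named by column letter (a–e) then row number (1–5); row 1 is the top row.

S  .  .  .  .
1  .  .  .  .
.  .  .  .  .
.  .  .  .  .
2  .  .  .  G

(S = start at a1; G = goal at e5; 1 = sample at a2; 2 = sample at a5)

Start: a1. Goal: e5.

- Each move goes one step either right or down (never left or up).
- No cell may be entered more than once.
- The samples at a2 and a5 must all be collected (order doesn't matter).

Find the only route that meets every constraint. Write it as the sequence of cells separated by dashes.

a1 - a2 - a3 - a4 - a5 - b5 - c5 - d5 - e5

Moves only go right or down, so the column and row indices never decrease.
Route from a1: 4× down (reaching a5), 4× right (reaching e5) — 8 moves in all.
Check: all required cells visited.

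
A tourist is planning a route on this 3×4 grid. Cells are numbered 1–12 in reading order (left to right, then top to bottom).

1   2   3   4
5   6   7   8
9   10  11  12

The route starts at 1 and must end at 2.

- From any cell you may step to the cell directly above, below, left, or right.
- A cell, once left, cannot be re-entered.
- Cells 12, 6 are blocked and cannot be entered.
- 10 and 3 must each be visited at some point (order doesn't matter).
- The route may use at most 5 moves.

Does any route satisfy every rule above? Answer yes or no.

no

Even ignoring the no-revisit rule, getting from 1 to 2, taking the cheapest ordering 1 → 10 → 3 → 2 needs at least 3 + 3 + 1 = 7 moves (Manhattan distance per leg), which exceeds the 5-move limit.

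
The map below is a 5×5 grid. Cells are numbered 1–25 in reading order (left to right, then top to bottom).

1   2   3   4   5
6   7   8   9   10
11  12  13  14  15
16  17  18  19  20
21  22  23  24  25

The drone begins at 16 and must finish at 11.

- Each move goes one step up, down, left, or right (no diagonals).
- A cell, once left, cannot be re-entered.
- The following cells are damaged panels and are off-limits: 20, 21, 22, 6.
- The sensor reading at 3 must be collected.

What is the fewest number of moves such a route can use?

Any route passes through 3 somewhere between 16 and 11. Summing Manhattan distances along the two legs (16 → 3 → 11) gives a lower bound of 5 + 4 = 9 moves.
A route of 9 moves achieves this: 16 → 17 → 18 → 13 → 8 → 3 → 2 → 7 → 12 → 11.
Since 9 matches the lower bound, it is optimal.

9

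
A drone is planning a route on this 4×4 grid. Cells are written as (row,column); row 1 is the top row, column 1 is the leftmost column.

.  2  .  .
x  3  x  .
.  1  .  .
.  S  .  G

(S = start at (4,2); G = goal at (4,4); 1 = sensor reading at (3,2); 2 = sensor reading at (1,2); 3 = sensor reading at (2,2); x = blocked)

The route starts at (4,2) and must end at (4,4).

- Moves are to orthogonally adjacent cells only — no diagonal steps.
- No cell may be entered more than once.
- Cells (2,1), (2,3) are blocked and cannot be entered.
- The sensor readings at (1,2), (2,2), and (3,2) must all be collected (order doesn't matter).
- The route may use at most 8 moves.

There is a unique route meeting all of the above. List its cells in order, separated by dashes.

The 8-move cap with required stops at (1,2), (2,2), (3,2) leaves no slack for detours.
Route from (4,2): up 3 to (1,2), right 2 to (1,4), down 3 to (4,4) — 8 moves in all.
Check: all required cells visited; 8 ≤ 8 moves.

(4,2) - (3,2) - (2,2) - (1,2) - (1,3) - (1,4) - (2,4) - (3,4) - (4,4)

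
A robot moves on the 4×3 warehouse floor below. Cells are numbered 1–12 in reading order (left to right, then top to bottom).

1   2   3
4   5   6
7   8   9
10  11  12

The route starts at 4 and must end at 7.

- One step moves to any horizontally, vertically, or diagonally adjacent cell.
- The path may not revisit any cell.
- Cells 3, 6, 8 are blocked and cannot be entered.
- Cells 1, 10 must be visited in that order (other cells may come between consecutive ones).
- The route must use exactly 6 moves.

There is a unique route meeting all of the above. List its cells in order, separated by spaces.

4 1 5 9 11 10 7

The waypoints must appear in the order 1, 10, with no cell reused.
Route from 4: up to 1, 2× down-right (reaching 9), down-left to 11, left to 10, up to 7 — 6 moves in all.
Check: order respected (1 at step 1, 10 at step 5); 6 moves as required.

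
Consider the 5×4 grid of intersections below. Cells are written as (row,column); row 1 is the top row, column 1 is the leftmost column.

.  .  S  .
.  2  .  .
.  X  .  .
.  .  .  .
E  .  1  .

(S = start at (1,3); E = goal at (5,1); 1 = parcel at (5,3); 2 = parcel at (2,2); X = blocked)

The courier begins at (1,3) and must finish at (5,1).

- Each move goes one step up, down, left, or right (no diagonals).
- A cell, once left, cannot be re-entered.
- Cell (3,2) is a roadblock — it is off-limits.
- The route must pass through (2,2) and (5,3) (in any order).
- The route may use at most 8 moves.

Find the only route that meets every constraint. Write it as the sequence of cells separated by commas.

(1,3), (1,2), (2,2), (2,3), (3,3), (4,3), (5,3), (5,2), (5,1)

The budget equals the shortest possible length, so every move has to be on a shortest route through the required cells.
Route from (1,3): left 1 to (1,2), down 1 to (2,2), right 1 to (2,3), down 3 to (5,3), left 2 to (5,1) — 8 moves in all.
Check: all required cells visited; 8 ≤ 8 moves.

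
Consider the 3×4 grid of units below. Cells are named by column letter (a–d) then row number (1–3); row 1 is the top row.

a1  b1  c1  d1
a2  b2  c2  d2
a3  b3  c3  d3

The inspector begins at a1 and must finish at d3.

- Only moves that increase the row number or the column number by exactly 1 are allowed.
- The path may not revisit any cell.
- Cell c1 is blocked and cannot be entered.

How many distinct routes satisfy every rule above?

7

A right/down-only route from a1 to d3 makes exactly 2 down-moves and 3 right-moves in some order.
With no other constraints that would be C(5,2) = 10 routes.
Subtract routes through each blocked cell (inclusion–exclusion for overlaps): − through c1: 3 → 7.
That gives 7 routes.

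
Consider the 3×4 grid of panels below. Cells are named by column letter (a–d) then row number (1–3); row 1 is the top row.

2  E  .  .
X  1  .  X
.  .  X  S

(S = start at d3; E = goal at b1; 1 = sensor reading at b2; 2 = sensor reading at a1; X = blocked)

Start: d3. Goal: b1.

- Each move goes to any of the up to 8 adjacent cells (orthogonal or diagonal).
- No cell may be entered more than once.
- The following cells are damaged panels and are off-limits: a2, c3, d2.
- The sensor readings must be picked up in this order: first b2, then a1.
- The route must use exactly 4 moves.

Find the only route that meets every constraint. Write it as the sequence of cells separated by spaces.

d3 c2 b2 a1 b1

The waypoints must appear in the order b2, a1, with no cell reused.
Route from d3: up-left to c2, left to b2, up-left to a1, right to b1 — 4 moves in all.
Check: order respected (1 at step 2, 2 at step 3); 4 moves as required.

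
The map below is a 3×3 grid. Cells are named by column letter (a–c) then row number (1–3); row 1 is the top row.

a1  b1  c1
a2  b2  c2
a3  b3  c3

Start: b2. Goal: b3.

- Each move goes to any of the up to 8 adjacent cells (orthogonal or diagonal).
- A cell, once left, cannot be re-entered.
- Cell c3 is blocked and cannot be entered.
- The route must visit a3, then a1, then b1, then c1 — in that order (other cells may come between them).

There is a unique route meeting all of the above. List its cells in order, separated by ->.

b2 -> a3 -> a2 -> a1 -> b1 -> c1 -> c2 -> b3

The waypoints must appear in the order a3, a1, b1, c1, with no cell reused.
Route from b2: down-left to a3, 2× up (reaching a1), 2× right (reaching c1), down to c2, down-left to b3 — 7 moves in all.
Check: order respected (a3 at step 1, a1 at step 3, b1 at step 4, c1 at step 5).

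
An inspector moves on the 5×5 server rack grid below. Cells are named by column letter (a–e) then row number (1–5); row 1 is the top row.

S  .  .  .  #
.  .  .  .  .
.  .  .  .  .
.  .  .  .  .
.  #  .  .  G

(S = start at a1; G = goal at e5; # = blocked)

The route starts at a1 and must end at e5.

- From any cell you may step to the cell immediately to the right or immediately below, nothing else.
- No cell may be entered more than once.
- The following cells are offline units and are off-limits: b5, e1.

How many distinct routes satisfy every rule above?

A right/down-only route from a1 to e5 makes exactly 4 down-moves and 4 right-moves in some order.
With no other constraints that would be C(8,4) = 70 routes.
Subtract routes through each blocked cell (inclusion–exclusion for overlaps): − through e1: 1 − through b5: 5 → 64.
That gives 64 routes.

64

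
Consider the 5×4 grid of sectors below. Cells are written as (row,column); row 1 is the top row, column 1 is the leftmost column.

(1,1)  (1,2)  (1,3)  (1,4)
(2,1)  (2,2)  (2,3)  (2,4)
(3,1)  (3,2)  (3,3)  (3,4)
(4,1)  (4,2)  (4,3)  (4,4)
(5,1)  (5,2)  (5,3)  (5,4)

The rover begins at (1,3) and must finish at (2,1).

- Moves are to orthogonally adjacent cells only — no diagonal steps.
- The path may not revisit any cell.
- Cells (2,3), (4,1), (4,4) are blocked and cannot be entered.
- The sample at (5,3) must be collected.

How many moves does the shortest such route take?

11

Any route passes through (5,3) somewhere between (1,3) and (2,1). Summing Manhattan distances along the two legs ((1,3) → (5,3) → (2,1)) gives a lower bound of 4 + 5 = 9 moves.
That bound ignores the blocked cells. Measuring each leg by the fewest moves that actually steer around them ((1,3)→(5,3): 6; (5,3)→(2,1): 5) raises the lower bound to 11.
A route of 11 moves exists: (1,3) → (1,4) → (2,4) → (3,4) → (3,3) → (4,3) → (5,3) → (5,2) → (4,2) → (3,2) → (2,2) → (2,1).
Since 11 matches that lower bound, it is optimal.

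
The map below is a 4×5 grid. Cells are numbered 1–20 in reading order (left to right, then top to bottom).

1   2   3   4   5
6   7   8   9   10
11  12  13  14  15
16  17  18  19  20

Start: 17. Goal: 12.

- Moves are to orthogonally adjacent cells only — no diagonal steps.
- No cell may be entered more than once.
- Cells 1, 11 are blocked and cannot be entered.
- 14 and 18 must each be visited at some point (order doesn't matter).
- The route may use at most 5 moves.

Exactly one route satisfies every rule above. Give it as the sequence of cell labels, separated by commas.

The budget equals the shortest possible length, so every move has to be on a shortest route through the required cells.
Route from 17: right 2 to 19, up 1 to 14, left 2 to 12 — 5 moves in all.
Check: all required cells visited; 5 ≤ 5 moves.

17, 18, 19, 14, 13, 12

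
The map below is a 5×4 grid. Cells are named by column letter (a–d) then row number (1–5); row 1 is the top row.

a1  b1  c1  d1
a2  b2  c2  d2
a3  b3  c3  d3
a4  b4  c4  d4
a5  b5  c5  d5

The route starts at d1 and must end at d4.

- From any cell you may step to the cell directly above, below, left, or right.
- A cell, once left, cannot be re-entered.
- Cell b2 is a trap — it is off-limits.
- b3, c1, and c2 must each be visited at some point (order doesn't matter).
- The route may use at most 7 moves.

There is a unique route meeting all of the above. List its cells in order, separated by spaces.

d1 c1 c2 c3 b3 b4 c4 d4

Any route must reach b3, c1, and c2 and still end at d4 within 7 moves, so the order of the required stops is forced.
Route from d1: left to c1, 2× down (reaching c3), left to b3, down to b4, 2× right (reaching d4) — 7 moves in all.
Check: all required cells visited; 7 ≤ 7 moves.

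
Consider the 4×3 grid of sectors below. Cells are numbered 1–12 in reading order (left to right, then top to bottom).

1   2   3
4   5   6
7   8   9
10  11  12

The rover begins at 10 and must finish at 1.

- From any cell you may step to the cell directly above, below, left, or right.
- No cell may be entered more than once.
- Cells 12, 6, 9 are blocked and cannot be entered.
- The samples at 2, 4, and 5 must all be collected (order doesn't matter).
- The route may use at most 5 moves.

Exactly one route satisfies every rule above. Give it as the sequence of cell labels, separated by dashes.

10 - 7 - 4 - 5 - 2 - 1

The 5-move cap with required stops at 2, 4, 5 leaves no slack for detours.
Route from 10: up 2 to 4, right 1 to 5, up 1 to 2, left 1 to 1 — 5 moves in all.
Check: all required cells visited; 5 ≤ 5 moves.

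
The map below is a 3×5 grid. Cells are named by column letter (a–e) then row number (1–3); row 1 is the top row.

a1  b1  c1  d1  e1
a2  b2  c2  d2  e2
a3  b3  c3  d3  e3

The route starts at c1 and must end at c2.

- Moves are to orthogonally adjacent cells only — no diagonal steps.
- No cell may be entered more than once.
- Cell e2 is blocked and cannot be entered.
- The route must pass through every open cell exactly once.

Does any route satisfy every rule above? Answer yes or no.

no

Cell e1 has only one open neighbour but is neither the start nor the goal, so a Hamiltonian route would have to both enter and leave it through the same neighbour — impossible without revisiting.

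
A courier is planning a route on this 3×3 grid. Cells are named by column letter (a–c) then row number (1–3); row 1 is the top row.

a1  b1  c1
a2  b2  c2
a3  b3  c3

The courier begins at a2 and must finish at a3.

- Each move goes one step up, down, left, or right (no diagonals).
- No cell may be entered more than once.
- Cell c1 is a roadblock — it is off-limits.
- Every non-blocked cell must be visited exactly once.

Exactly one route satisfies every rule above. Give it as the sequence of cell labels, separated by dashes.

a2 - a1 - b1 - b2 - c2 - c3 - b3 - a3

Need to visit all 8 open cells exactly once, starting at a2 and ending at a3.
Cell a1 has only two open neighbours (a2 and b1), so the path must pass straight through it: one of those is the cell it's entered from and the other is where it exits.
Route from a2: up 1 to a1, right 1 to b1, down 1 to b2, right 1 to c2, down 1 to c3, left 2 to a3 — 7 moves in all.
Check: all 8 open cells covered.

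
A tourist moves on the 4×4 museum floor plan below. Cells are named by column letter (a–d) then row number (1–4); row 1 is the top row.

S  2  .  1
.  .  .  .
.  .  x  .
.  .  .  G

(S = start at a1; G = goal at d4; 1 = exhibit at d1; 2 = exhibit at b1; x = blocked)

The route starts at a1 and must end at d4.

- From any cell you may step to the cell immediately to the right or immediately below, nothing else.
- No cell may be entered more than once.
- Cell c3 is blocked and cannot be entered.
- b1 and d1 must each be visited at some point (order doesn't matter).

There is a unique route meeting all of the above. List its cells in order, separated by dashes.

a1 - b1 - c1 - d1 - d2 - d3 - d4

Moves only go right or down, so the column and row indices never decrease.
Route from a1: right 3 to d1, down 3 to d4 — 6 moves in all.
Check: all required cells visited.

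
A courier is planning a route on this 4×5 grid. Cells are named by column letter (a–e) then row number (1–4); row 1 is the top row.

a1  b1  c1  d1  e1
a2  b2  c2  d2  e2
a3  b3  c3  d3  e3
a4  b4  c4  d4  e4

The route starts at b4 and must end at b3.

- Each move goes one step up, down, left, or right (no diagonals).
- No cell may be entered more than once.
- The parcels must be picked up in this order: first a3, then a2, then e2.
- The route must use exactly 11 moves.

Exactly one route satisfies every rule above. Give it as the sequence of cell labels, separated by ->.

The waypoints must appear in the order a3, a2, e2, with no cell reused.
Route from b4: left 1 to a4, up 2 to a2, right 4 to e2, down 1 to e3, left 3 to b3 — 11 moves in all.
Check: order respected (a3 at step 2, a2 at step 3, e2 at step 7); 11 moves as required.

b4 -> a4 -> a3 -> a2 -> b2 -> c2 -> d2 -> e2 -> e3 -> d3 -> c3 -> b3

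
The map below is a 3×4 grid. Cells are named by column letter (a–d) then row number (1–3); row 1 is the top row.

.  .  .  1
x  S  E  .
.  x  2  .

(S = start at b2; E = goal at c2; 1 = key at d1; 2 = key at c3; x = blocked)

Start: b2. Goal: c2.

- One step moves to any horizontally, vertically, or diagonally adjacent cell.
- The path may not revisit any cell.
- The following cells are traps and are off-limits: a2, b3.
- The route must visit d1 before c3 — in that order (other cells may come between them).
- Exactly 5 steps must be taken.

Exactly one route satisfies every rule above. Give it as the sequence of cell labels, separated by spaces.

The waypoints must appear in the order d1, c3, with no cell reused.
Route from b2: up-right to c1, right to d1, down to d2, down-left to c3, up to c2 — 5 moves in all.
Check: order respected (1 at step 2, 2 at step 4); 5 moves as required.

b2 c1 d1 d2 c3 c2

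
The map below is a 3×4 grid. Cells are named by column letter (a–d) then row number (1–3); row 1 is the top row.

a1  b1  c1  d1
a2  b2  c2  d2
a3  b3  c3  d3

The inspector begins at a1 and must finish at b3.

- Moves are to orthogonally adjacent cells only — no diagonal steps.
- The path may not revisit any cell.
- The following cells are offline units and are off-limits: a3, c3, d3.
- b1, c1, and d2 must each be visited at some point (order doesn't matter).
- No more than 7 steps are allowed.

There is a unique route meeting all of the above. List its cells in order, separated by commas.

a1, b1, c1, d1, d2, c2, b2, b3

The budget equals the shortest possible length, so every move has to be on a shortest route through the required cells.
Route from a1: 3× right (reaching d1), down to d2, 2× left (reaching b2), down to b3 — 7 moves in all.
Check: all required cells visited; 7 ≤ 7 moves.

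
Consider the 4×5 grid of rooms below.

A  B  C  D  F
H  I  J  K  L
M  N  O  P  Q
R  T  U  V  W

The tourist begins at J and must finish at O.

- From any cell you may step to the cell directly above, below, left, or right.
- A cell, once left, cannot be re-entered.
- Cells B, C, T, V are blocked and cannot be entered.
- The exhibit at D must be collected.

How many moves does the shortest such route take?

Any route passes through D somewhere between J and O. Summing Manhattan distances along the two legs (J → D → O) gives a lower bound of 2 + 3 = 5 moves.
The shortest route satisfying every rule uses 7 moves: J → K → D → F → L → Q → P → O.
The no-revisit rule (legs can't share cells) pushes the minimum above the 5-move bound; an exhaustive check rules out every length from 5 to 6, leaving 7 as the minimum.

7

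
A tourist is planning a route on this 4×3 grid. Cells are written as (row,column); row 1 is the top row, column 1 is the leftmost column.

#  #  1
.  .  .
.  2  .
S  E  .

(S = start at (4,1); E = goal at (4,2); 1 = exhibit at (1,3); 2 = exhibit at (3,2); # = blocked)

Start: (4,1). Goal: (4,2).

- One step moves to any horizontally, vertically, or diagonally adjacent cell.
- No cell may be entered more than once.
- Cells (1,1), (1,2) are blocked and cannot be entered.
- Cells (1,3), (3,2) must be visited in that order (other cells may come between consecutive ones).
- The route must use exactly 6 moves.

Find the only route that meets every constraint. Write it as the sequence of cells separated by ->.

(4,1) -> (3,1) -> (2,2) -> (1,3) -> (2,3) -> (3,2) -> (4,2)

The waypoints must appear in the order (1,3), (3,2), with no cell reused.
Route from (4,1): up to (3,1), 2× up-right (reaching (1,3)), down to (2,3), down-left to (3,2), down to (4,2) — 6 moves in all.
Check: order respected (1 at step 3, 2 at step 5); 6 moves as required.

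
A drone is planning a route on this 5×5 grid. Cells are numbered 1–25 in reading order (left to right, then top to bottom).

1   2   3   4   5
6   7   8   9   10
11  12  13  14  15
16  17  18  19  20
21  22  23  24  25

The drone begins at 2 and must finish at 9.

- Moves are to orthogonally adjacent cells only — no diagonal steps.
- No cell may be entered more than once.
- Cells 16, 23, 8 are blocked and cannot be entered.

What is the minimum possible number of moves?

The Manhattan distance from 2 to 9 is |1−2| + |2−4| = 3, so at least 3 moves are needed.
A route of 3 moves achieves this: 2 → 3 → 4 → 9.
Since 3 matches the lower bound, it is optimal.

3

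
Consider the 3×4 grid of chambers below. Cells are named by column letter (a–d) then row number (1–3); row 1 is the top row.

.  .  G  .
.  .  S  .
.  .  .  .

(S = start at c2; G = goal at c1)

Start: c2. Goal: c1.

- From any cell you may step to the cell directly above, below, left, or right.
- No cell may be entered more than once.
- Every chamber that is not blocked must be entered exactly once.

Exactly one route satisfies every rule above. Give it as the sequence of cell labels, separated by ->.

Need to visit all 12 open cells exactly once, starting at c2 and ending at c1.
Route from c2: left 1 to b2, up 1 to b1, left 1 to a1, down 2 to a3, right 3 to d3, up 2 to d1, left 1 to c1 — 11 moves in all.
Check: all 12 open cells covered.

c2 -> b2 -> b1 -> a1 -> a2 -> a3 -> b3 -> c3 -> d3 -> d2 -> d1 -> c1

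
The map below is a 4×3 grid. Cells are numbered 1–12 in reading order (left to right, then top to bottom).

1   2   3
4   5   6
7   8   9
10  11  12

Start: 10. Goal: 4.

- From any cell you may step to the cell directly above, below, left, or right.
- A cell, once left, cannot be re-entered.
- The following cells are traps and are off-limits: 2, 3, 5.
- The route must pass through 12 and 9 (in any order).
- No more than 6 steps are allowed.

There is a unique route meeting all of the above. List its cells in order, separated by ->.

10 -> 11 -> 12 -> 9 -> 8 -> 7 -> 4

The budget equals the shortest possible length, so every move has to be on a shortest route through the required cells.
Route from 10: 2× right (reaching 12), up to 9, 2× left (reaching 7), up to 4 — 6 moves in all.
Check: all required cells visited; 6 ≤ 6 moves.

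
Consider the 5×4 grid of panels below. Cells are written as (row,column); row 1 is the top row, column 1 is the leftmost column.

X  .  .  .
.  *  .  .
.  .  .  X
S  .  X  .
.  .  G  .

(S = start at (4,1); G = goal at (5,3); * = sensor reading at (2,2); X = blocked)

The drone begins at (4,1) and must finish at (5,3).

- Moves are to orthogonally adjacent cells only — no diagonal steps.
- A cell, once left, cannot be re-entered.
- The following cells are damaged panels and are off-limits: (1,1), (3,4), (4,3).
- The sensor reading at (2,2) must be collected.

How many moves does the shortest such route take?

Any route passes through (2,2) somewhere between (4,1) and (5,3). Summing Manhattan distances along the two legs ((4,1) → (2,2) → (5,3)) gives a lower bound of 3 + 4 = 7 moves.
A route of 7 moves achieves this: (4,1) → (3,1) → (2,1) → (2,2) → (3,2) → (4,2) → (5,2) → (5,3).
Since 7 matches the lower bound, it is optimal.

7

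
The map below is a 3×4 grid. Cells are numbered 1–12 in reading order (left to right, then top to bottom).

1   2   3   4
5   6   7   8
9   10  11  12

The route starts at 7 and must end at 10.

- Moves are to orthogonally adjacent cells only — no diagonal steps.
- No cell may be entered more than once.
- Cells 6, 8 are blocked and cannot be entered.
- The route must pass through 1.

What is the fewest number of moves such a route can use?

6

Any route passes through 1 somewhere between 7 and 10. Summing Manhattan distances along the two legs (7 → 1 → 10) gives a lower bound of 3 + 3 = 6 moves.
A route of 6 moves achieves this: 7 → 3 → 2 → 1 → 5 → 9 → 10.
Since 6 matches the lower bound, it is optimal.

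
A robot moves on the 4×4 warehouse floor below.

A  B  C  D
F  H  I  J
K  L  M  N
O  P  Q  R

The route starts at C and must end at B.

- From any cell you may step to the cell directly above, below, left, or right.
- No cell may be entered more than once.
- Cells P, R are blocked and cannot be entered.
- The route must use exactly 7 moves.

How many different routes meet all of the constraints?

Need simple routes of exactly 7 moves from C to B (Manhattan distance 1, so 3 moves are spent on a detour and 3 undoing it).
Branch systematically from the start, pruning whenever the remaining move budget drops below the Manhattan distance to B or differs from it in parity. Grouping the completions by first move — via I: 5; via D: 4 (no valid completion starts via B) — and summing: 5 + 4 = 9.
That gives 9 routes.

9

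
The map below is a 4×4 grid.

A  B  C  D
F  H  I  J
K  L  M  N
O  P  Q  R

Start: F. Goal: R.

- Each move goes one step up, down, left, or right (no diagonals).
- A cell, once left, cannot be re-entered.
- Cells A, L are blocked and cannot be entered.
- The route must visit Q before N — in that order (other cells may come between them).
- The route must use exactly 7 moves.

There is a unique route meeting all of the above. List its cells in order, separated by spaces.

F K O P Q M N R

The waypoints must appear in the order Q, N, with no cell reused.
Route from F: down 2 to O, right 2 to Q, up 1 to M, right 1 to N, down 1 to R — 7 moves in all.
Check: order respected (Q at step 4, N at step 6); 7 moves as required.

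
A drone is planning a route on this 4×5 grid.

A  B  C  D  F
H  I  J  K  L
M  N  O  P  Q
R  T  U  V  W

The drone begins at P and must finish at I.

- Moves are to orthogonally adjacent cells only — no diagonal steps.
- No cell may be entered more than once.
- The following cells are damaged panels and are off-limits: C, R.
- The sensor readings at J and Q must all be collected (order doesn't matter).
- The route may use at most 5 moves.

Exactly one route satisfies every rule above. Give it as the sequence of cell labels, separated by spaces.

The 5-move cap with required stops at J, Q leaves no slack for detours.
Route from P: right 1 to Q, up 1 to L, left 3 to I — 5 moves in all.
Check: all required cells visited; 5 ≤ 5 moves.

P Q L K J I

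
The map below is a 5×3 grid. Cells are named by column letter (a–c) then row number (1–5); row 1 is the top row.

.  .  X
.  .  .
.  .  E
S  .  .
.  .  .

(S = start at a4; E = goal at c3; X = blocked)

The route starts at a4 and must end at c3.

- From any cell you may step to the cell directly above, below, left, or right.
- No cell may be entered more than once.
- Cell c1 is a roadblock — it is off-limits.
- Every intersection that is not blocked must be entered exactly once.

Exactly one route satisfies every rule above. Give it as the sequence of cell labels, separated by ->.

a4 -> a5 -> b5 -> c5 -> c4 -> b4 -> b3 -> a3 -> a2 -> a1 -> b1 -> b2 -> c2 -> c3

Need to visit all 14 open cells exactly once, starting at a4 and ending at c3.
Cell c5 has only two open neighbours (c4 and b5), so the path must pass straight through it: one of those is the cell it's entered from and the other is where it exits.
Route from a4: down 1 to a5, right 2 to c5, up 1 to c4, left 1 to b4, up 1 to b3, left 1 to a3, up 2 to a1, right 1 to b1, down 1 to b2, right 1 to c2, down 1 to c3 — 13 moves in all.
Check: all 14 open cells covered.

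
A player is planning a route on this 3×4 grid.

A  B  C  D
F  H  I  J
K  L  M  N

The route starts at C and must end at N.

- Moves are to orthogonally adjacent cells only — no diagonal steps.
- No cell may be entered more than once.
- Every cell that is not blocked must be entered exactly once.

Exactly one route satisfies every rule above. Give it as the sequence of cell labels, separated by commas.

Need to visit all 12 open cells exactly once, starting at C and ending at N.
Cell A has only two open neighbours (F and B), so the path must pass straight through it: one of those is the cell it's entered from and the other is where it exits.
Route from C: right to D, down to J, 2× left (reaching H), up to B, left to A, 2× down (reaching K), 3× right (reaching N) — 11 moves in all.
Check: all 12 open cells covered.

C, D, J, I, H, B, A, F, K, L, M, N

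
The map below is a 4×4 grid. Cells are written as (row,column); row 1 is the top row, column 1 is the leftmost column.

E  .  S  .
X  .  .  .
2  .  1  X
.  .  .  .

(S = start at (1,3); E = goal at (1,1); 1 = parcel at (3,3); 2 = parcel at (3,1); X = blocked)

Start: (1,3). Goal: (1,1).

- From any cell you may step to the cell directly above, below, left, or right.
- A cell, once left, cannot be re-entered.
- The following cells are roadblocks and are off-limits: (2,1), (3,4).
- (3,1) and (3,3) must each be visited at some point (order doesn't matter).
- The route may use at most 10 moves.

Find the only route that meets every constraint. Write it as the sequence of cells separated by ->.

The 10-move cap with required stops at (3,1), (3,3) leaves no slack for detours.
Route from (1,3): 3× down (reaching (4,3)), 2× left (reaching (4,1)), up to (3,1), right to (3,2), 2× up (reaching (1,2)), left to (1,1) — 10 moves in all.
Check: all required cells visited; 10 ≤ 10 moves.

(1,3) -> (2,3) -> (3,3) -> (4,3) -> (4,2) -> (4,1) -> (3,1) -> (3,2) -> (2,2) -> (1,2) -> (1,1)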